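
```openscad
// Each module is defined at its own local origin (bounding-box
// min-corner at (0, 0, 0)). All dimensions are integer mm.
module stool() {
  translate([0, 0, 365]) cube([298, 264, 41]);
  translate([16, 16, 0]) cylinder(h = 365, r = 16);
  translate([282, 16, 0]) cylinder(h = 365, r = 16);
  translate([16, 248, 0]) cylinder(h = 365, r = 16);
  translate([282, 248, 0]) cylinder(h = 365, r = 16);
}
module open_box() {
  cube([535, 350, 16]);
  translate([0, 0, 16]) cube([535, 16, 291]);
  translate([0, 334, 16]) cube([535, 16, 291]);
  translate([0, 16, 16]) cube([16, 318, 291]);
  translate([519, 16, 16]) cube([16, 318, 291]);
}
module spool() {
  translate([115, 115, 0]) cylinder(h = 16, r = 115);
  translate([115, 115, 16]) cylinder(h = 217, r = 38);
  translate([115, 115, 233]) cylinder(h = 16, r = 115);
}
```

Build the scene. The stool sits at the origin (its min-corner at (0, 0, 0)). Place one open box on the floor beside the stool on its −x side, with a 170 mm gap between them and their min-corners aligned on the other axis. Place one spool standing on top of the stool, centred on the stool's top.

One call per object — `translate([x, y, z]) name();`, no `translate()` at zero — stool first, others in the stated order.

stool();
translate([-705, 0, 0]) open_box();
translate([34, 17, 406]) spool();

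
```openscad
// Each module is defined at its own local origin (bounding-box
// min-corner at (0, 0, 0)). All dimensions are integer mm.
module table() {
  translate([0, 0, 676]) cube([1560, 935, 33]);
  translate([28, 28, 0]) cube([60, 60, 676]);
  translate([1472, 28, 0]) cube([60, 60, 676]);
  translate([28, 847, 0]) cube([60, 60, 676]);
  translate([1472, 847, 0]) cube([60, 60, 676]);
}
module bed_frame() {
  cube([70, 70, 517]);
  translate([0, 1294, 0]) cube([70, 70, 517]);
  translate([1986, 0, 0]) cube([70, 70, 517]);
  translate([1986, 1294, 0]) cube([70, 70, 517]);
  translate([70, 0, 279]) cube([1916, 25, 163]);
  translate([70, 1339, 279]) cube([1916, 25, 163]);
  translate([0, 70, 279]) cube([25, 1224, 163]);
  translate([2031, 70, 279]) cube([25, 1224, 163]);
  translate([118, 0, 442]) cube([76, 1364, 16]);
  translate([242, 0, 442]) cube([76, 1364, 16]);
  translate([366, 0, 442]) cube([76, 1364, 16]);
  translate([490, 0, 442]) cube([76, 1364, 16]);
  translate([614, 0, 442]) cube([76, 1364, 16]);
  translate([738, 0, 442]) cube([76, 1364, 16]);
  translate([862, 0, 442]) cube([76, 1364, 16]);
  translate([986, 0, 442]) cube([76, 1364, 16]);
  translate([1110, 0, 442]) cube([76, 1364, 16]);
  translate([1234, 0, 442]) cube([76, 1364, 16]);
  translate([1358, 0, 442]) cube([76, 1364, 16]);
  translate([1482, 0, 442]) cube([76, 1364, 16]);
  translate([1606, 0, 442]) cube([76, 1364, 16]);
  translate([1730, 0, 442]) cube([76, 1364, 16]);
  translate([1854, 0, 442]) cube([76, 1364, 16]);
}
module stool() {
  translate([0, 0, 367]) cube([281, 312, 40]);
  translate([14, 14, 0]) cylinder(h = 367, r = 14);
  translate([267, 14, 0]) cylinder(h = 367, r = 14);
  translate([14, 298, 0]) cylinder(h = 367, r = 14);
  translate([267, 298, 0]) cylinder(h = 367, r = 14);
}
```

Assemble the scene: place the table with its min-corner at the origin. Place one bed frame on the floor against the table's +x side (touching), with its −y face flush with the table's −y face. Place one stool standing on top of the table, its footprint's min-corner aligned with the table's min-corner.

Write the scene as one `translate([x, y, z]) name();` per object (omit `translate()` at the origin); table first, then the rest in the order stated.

table();
translate([1560, 0, 0]) bed_frame();
translate([0, 0, 709]) stool();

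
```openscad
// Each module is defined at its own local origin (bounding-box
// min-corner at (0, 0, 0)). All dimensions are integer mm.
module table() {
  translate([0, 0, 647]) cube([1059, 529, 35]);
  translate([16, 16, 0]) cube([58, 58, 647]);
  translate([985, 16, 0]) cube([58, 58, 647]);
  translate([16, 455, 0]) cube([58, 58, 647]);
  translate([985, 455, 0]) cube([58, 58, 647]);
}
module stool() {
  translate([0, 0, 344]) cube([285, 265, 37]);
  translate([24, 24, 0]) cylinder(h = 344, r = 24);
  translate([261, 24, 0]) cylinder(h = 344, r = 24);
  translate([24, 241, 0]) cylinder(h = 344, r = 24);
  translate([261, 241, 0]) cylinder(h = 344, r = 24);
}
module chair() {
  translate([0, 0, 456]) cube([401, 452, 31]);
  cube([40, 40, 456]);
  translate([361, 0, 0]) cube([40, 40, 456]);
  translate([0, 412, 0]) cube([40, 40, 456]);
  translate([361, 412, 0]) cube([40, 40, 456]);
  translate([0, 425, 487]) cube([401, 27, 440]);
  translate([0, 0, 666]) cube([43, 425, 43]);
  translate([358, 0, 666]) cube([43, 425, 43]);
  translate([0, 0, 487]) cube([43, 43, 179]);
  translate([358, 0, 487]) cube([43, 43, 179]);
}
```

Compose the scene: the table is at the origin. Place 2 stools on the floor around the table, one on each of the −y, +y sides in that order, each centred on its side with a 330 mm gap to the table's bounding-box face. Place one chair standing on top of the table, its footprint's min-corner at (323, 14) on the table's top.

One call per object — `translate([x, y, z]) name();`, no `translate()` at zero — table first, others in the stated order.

table();
translate([387, -595, 0]) stool();
translate([387, 859, 0]) stool();
translate([323, 14, 682]) chair();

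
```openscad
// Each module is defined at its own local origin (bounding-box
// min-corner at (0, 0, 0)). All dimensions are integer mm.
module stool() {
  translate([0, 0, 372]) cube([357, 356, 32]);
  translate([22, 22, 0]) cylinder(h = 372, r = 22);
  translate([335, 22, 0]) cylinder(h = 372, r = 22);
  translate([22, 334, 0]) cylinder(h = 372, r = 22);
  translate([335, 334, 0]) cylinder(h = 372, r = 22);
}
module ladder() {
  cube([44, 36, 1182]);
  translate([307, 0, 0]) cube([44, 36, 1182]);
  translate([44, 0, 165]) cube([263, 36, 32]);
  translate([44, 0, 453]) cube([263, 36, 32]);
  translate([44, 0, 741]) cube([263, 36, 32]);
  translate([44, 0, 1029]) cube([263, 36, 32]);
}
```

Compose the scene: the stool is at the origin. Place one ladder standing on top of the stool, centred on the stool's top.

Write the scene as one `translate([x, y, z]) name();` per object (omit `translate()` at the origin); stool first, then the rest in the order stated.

stool();
translate([3, 160, 404]) ladder();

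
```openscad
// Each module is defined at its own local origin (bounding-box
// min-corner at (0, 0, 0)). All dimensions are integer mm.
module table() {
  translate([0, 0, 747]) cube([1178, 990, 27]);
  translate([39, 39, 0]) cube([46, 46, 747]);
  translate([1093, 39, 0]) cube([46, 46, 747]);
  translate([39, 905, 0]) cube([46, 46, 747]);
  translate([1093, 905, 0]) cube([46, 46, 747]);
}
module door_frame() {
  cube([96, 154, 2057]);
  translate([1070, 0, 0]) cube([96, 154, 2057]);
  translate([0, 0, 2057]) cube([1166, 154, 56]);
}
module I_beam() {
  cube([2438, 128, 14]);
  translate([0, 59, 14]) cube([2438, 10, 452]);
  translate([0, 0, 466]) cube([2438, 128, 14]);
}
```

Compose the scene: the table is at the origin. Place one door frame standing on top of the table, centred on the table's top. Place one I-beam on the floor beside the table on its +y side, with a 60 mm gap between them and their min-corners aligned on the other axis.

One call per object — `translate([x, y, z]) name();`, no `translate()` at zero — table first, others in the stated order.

table();
translate([6, 418, 774]) door_frame();
translate([0, 1050, 0]) I_beam();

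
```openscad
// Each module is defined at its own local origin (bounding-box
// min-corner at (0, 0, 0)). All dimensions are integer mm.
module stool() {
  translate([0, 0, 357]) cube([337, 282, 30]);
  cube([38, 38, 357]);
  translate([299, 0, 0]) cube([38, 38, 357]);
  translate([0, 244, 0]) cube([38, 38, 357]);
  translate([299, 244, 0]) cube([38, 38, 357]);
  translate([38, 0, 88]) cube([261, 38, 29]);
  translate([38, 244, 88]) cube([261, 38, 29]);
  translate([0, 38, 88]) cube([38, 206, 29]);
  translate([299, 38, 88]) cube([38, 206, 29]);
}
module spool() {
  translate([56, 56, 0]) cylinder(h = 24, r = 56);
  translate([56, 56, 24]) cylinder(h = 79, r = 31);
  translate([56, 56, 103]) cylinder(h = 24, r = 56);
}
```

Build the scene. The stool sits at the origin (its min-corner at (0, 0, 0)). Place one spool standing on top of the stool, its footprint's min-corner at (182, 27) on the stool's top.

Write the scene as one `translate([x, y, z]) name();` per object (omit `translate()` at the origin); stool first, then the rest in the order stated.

stool();
translate([182, 27, 387]) spool();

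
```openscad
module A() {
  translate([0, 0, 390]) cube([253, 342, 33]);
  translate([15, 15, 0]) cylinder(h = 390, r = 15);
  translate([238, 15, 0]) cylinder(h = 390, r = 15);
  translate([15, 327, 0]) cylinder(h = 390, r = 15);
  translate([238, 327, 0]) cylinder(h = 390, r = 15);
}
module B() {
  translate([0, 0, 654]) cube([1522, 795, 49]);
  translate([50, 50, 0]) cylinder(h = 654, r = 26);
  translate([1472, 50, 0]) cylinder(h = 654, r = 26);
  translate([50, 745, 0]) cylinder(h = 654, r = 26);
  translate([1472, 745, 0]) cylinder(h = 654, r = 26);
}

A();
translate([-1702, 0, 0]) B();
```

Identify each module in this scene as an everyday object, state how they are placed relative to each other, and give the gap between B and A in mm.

A is a stool. B is a table. The table is on the floor beside the stool on its −x side. The gap between the table and the stool is 180 mm.

The table's nearest face is 180 mm from the stool's −x face.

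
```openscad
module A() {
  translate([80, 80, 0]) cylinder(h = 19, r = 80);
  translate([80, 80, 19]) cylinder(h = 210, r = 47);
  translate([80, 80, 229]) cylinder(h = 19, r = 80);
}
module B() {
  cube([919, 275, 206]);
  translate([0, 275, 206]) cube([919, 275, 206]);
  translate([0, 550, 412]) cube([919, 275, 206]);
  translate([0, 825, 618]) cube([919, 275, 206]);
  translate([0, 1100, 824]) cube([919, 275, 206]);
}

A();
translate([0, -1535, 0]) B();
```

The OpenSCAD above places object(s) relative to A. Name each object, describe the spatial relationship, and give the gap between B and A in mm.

The staircase's nearest face is 160 mm from the spool's −y face.

A is a spool. B is a staircase. The staircase is on the floor beside the spool on its −y side. The gap between the staircase and the spool is 160 mm.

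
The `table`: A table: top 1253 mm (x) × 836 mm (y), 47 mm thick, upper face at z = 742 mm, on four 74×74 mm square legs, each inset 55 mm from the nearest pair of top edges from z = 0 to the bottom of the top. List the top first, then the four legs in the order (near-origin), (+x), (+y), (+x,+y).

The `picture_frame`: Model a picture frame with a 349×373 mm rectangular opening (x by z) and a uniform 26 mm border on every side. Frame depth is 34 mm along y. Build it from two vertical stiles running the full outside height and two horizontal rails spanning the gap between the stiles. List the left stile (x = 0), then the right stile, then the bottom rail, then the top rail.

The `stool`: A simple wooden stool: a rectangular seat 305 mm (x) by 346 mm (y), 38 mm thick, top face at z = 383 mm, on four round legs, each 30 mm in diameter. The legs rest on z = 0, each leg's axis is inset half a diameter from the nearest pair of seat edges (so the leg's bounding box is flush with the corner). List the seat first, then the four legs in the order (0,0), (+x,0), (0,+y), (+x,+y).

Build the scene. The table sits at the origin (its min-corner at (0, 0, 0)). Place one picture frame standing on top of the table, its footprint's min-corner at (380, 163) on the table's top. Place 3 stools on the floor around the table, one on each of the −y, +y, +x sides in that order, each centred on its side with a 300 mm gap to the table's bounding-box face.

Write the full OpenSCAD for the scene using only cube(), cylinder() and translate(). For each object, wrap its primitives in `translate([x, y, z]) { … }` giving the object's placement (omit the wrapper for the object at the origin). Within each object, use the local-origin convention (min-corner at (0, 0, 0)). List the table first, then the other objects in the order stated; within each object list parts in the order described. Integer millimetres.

translate([0, 0, 695]) cube([1253, 836, 47]);
translate([55, 55, 0]) cube([74, 74, 695]);
translate([1124, 55, 0]) cube([74, 74, 695]);
translate([55, 707, 0]) cube([74, 74, 695]);
translate([1124, 707, 0]) cube([74, 74, 695]);
translate([380, 163, 742]) {
  cube([26, 34, 425]);
  translate([375, 0, 0]) cube([26, 34, 425]);
  translate([26, 0, 0]) cube([349, 34, 26]);
  translate([26, 0, 399]) cube([349, 34, 26]);
}
translate([474, -646, 0]) {
  translate([0, 0, 345]) cube([305, 346, 38]);
  translate([15, 15, 0]) cylinder(h = 345, r = 15);
  translate([290, 15, 0]) cylinder(h = 345, r = 15);
  translate([15, 331, 0]) cylinder(h = 345, r = 15);
  translate([290, 331, 0]) cylinder(h = 345, r = 15);
}
translate([474, 1136, 0]) {
  translate([0, 0, 345]) cube([305, 346, 38]);
  translate([15, 15, 0]) cylinder(h = 345, r = 15);
  translate([290, 15, 0]) cylinder(h = 345, r = 15);
  translate([15, 331, 0]) cylinder(h = 345, r = 15);
  translate([290, 331, 0]) cylinder(h = 345, r = 15);
}
translate([1553, 245, 0]) {
  translate([0, 0, 345]) cube([305, 346, 38]);
  translate([15, 15, 0]) cylinder(h = 345, r = 15);
  translate([290, 15, 0]) cylinder(h = 345, r = 15);
  translate([15, 331, 0]) cylinder(h = 345, r = 15);
  translate([290, 331, 0]) cylinder(h = 345, r = 15);
}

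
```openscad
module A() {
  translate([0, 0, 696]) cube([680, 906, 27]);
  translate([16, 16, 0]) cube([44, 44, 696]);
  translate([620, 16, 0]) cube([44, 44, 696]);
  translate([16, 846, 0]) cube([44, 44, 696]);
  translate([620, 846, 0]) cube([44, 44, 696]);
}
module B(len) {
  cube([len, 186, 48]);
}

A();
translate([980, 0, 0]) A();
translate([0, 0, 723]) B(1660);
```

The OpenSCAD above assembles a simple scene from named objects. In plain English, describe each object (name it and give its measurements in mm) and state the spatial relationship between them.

A is a table: top 680 mm (x) × 906 mm (y), 27 mm thick, upper face at z = 723 mm, on four 44×44 mm square legs, each inset 16 mm from the nearest pair of top edges, running from z = 0 to the bottom of the top.

B is a rectangular beam 1660 mm long (x), 186 mm deep (y), 48 mm thick (z).

The beam spans the tops of two tables placed 300 mm apart, resting at z = 723 mm.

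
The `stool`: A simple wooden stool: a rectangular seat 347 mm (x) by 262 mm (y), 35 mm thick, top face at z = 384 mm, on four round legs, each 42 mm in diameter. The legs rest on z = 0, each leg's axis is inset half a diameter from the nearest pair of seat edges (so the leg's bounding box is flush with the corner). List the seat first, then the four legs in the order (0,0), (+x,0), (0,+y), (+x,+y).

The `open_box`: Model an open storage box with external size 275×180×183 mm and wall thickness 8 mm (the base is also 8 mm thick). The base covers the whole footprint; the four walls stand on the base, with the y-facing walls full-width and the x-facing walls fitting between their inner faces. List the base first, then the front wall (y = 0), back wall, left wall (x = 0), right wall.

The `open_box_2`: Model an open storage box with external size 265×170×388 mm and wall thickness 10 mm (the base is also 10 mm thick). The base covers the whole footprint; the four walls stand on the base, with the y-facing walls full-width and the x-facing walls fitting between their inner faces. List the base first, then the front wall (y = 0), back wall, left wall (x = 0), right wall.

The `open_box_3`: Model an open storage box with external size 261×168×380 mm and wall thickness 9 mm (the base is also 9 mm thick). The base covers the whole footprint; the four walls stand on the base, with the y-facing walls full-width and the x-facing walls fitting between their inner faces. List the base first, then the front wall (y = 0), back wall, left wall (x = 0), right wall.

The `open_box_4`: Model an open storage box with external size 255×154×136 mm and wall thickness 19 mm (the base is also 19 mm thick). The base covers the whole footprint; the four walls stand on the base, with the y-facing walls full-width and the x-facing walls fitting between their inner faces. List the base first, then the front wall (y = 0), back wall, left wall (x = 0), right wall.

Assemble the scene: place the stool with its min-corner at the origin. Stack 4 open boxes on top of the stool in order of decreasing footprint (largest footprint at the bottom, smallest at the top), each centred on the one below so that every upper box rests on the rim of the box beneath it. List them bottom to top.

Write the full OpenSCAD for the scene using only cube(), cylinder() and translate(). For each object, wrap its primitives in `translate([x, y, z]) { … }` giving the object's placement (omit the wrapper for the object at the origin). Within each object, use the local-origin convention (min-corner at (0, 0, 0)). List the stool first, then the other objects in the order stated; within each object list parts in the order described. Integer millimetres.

translate([0, 0, 349]) cube([347, 262, 35]);
translate([21, 21, 0]) cylinder(h = 349, r = 21);
translate([326, 21, 0]) cylinder(h = 349, r = 21);
translate([21, 241, 0]) cylinder(h = 349, r = 21);
translate([326, 241, 0]) cylinder(h = 349, r = 21);
translate([36, 41, 384]) {
  cube([275, 180, 8]);
  translate([0, 0, 8]) cube([275, 8, 175]);
  translate([0, 172, 8]) cube([275, 8, 175]);
  translate([0, 8, 8]) cube([8, 164, 175]);
  translate([267, 8, 8]) cube([8, 164, 175]);
}
translate([41, 46, 567]) {
  cube([265, 170, 10]);
  translate([0, 0, 10]) cube([265, 10, 378]);
  translate([0, 160, 10]) cube([265, 10, 378]);
  translate([0, 10, 10]) cube([10, 150, 378]);
  translate([255, 10, 10]) cube([10, 150, 378]);
}
translate([43, 47, 955]) {
  cube([261, 168, 9]);
  translate([0, 0, 9]) cube([261, 9, 371]);
  translate([0, 159, 9]) cube([261, 9, 371]);
  translate([0, 9, 9]) cube([9, 150, 371]);
  translate([252, 9, 9]) cube([9, 150, 371]);
}
translate([46, 54, 1335]) {
  cube([255, 154, 19]);
  translate([0, 0, 19]) cube([255, 19, 117]);
  translate([0, 135, 19]) cube([255, 19, 117]);
  translate([0, 19, 19]) cube([19, 116, 117]);
  translate([236, 19, 19]) cube([19, 116, 117]);
}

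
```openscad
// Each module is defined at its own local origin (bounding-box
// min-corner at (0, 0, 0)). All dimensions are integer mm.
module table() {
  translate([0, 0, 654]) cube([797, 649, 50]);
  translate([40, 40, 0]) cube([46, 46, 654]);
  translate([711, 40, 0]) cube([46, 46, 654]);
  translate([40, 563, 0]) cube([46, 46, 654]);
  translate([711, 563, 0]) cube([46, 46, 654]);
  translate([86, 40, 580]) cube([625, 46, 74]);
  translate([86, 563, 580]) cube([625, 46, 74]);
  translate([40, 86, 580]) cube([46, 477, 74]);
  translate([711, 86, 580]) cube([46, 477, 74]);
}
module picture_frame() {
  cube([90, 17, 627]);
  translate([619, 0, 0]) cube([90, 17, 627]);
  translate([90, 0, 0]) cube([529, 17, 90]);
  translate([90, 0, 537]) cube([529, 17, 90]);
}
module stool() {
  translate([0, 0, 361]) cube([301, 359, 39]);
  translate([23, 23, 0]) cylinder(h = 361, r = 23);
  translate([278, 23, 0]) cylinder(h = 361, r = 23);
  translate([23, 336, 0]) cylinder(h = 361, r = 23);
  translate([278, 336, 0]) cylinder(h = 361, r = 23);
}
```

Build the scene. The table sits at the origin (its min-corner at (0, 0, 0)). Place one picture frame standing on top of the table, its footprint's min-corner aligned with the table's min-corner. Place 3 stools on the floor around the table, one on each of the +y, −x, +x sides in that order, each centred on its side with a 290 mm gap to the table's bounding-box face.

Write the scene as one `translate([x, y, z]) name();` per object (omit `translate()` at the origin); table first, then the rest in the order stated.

table();
translate([0, 0, 704]) picture_frame();
translate([248, 939, 0]) stool();
translate([-591, 145, 0]) stool();
translate([1087, 145, 0]) stool();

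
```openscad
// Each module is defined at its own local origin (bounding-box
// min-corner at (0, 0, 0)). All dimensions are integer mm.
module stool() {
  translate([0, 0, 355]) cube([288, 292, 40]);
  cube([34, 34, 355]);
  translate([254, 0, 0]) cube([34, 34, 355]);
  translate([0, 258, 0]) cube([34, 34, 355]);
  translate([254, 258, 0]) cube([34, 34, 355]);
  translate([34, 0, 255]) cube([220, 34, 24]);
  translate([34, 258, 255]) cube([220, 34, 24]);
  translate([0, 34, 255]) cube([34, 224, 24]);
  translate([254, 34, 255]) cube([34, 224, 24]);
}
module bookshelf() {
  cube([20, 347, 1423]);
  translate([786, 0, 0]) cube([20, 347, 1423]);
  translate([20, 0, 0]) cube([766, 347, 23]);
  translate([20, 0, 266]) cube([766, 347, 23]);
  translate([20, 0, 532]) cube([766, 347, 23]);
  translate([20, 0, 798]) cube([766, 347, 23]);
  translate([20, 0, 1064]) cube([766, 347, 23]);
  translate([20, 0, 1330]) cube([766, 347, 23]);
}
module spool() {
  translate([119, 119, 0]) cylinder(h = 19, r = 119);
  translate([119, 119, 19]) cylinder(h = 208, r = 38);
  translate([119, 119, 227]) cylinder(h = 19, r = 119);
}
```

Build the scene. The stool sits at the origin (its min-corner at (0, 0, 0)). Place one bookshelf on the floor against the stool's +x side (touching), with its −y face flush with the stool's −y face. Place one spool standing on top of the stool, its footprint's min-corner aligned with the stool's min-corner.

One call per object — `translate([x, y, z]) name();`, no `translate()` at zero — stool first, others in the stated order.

stool();
translate([288, 0, 0]) bookshelf();
translate([0, 0, 395]) spool();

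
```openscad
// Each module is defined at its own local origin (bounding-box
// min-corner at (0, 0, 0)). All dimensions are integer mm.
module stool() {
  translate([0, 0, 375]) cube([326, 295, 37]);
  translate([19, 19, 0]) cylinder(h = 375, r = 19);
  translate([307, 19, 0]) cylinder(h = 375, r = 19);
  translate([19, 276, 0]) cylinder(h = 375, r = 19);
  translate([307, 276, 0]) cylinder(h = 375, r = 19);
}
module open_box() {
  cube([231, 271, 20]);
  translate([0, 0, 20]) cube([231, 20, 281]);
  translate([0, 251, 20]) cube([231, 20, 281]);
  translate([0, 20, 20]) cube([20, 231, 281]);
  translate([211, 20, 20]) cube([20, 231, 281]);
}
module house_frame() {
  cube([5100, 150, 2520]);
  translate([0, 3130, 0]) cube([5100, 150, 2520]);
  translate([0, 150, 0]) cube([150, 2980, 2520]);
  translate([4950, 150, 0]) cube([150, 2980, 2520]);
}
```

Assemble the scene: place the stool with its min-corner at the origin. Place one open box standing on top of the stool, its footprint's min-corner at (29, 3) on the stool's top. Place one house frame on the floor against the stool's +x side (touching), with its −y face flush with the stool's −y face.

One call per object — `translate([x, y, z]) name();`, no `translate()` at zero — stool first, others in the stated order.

stool();
translate([29, 3, 412]) open_box();
translate([326, 0, 0]) house_frame();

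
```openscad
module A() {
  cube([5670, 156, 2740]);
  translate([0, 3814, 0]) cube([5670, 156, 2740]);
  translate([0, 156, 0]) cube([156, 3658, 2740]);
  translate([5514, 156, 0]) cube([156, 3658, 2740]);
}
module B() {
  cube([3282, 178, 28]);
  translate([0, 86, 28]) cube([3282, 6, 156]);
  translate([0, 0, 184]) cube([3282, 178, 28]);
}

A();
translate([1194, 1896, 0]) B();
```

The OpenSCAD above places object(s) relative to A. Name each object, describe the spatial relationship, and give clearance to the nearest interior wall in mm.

A is a house frame. B is an I-beam. The I-beam sits inside the house frame, centred. The clearance to the nearest interior wall is 1038 mm.

Clearances: x = 1038, y = 1740; minimum 1038 mm.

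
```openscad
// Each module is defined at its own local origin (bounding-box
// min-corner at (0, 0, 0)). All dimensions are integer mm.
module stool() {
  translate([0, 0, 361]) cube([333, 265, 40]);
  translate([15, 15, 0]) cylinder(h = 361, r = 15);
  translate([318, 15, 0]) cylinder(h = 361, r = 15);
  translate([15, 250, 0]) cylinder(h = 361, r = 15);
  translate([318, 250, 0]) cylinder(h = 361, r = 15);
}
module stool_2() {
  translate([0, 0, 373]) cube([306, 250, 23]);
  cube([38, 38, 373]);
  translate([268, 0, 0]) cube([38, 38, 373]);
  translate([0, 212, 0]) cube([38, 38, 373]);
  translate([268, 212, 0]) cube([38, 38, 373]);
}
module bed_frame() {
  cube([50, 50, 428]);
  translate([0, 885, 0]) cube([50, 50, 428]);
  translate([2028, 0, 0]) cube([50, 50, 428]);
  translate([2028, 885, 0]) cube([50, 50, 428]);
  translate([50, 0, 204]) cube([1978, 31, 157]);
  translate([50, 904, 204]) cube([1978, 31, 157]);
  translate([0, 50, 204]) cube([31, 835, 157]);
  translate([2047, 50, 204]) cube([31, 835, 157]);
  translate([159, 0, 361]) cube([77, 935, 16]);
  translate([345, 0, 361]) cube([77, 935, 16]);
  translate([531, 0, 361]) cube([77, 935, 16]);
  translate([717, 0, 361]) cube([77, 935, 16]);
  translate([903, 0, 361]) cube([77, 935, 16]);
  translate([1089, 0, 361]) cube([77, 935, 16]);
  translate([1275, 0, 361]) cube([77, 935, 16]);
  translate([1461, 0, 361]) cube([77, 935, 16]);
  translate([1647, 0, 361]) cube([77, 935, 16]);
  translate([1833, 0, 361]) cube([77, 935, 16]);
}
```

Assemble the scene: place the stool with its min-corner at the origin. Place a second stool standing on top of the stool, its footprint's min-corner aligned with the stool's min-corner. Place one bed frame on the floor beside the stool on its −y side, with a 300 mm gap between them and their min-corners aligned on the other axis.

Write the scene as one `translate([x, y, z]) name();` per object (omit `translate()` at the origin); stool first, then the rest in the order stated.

stool();
translate([0, 0, 401]) stool_2();
translate([0, -1235, 0]) bed_frame();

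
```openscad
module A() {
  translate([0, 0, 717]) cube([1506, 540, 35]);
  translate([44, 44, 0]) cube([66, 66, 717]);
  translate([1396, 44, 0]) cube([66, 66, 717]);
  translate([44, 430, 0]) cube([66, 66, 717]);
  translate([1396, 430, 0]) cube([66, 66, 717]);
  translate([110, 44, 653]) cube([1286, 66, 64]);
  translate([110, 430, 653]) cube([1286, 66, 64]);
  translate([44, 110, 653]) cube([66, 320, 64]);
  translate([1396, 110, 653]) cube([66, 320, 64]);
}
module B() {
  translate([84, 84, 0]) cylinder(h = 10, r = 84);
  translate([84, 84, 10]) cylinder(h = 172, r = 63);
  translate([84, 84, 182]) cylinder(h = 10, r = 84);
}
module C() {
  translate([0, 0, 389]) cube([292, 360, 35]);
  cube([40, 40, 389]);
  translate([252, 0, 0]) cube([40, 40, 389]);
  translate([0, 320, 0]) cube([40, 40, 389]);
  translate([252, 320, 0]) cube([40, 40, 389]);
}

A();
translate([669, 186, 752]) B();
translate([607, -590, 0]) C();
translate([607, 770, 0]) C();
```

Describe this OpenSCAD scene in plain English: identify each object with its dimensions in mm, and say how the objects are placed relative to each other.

A is a table: top 1506 mm (x) × 540 mm (y), 35 mm thick, upper face at z = 752 mm, on four 66×66 mm square legs, each inset 44 mm from the nearest pair of top edges, running from z = 0 to the bottom of the top. Four apron rails, 66 mm thick and 64 mm tall, run between adjacent legs with their top edges flush with the underside of the top and their outer faces flush with the legs' outer faces.

B is a spool: two coaxial disc flanges of radius 84 mm and thickness 10 mm, joined by a core cylinder of radius 63 mm and height 172 mm. The lower flange rests on z = 0 and the three cylinders share a vertical axis.

C is a simple wooden stool: a rectangular seat 292 mm (x) by 360 mm (y), 35 mm thick, top face at z = 424 mm, on four square legs, each 40×40 mm in cross-section. The legs rest on z = 0, each flush with a corner of the seat.

The spool is on top of the table, centred. Two stools sit around the table at the −y, +y sides.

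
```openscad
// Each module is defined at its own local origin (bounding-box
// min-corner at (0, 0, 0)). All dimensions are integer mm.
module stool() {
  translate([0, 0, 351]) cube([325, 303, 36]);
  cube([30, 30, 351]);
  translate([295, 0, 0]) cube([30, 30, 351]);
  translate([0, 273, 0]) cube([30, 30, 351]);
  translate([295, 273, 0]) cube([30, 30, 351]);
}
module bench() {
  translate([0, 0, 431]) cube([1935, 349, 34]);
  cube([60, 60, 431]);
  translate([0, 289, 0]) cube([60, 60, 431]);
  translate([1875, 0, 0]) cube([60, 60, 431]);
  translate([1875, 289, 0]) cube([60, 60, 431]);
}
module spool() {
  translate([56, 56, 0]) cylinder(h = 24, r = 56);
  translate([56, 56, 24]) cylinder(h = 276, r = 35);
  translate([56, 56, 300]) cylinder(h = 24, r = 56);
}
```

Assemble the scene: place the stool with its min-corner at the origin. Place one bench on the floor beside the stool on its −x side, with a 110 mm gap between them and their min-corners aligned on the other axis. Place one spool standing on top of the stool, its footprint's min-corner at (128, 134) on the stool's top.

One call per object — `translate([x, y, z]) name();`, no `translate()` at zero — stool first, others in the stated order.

stool();
translate([-2045, 0, 0]) bench();
translate([128, 134, 387]) spool();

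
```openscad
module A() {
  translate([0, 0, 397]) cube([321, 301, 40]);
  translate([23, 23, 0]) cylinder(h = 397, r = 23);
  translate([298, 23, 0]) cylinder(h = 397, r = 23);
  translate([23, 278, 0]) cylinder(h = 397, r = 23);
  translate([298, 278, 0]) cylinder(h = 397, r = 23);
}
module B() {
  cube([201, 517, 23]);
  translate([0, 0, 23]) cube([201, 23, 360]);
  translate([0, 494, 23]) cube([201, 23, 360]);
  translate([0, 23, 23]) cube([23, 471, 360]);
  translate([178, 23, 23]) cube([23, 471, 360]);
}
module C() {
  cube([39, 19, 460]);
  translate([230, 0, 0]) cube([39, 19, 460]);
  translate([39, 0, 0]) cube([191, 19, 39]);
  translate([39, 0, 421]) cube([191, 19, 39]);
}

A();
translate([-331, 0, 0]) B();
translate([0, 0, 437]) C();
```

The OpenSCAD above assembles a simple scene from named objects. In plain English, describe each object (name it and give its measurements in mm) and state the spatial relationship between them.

A is a simple wooden stool: a rectangular seat 321 mm (x) by 301 mm (y), 40 mm thick, top face at z = 437 mm, on four round legs, each 46 mm in diameter. The legs rest on z = 0, each leg's axis is inset half a diameter from the nearest pair of seat edges (so the leg's bounding box is flush with the corner).

B is an open storage box with external size 201×517×383 mm and wall thickness 23 mm (the base is also 23 mm thick). The base covers the whole footprint; the four walls stand on the base, with the y-facing walls full-width and the x-facing walls fitting between their inner faces.

C is a picture frame with a 191×382 mm rectangular opening (x by z) and a uniform 39 mm border on every side. Frame depth is 19 mm along y. It is built from two vertical stiles running the full outside height and two horizontal rails spanning the gap between the stiles.

The open box is on the floor beside the stool on its −x side. The picture frame is on top of the stool.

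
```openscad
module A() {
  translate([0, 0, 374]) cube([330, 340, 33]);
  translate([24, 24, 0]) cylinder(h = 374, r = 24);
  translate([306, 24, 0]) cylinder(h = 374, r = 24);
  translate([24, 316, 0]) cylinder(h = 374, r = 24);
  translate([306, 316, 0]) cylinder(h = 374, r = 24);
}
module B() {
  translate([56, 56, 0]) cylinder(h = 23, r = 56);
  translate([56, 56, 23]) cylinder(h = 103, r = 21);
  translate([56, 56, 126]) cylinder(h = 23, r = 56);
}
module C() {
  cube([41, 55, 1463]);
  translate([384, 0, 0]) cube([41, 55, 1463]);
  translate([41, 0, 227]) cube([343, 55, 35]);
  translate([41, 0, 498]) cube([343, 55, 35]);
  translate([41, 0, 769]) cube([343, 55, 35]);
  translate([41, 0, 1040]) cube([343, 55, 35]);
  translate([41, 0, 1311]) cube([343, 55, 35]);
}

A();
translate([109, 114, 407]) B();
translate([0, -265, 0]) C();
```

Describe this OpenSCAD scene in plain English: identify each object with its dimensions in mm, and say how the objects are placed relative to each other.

A is a four-legged stool. The seat is 330×340 mm, 33 mm thick, top at z = 407 mm. It stands on four round legs, each 48 mm in diameter, from z = 0 to the seat underside, each leg's axis is inset half a diameter from the nearest pair of seat edges (so the leg's bounding box is flush with the corner).

B is a spool: two coaxial disc flanges of radius 56 mm and thickness 23 mm, joined by a core cylinder of radius 21 mm and height 103 mm. The lower flange rests on z = 0 and the three cylinders share a vertical axis.

C is a straight ladder. Two 41×55 mm vertical rails, 1463 mm tall, stand 425 mm apart (outside-to-outside) with their front faces coplanar on the −y side. 5 rungs, each 55 mm deep and 35 mm tall, span between the inner faces of the rails, front faces flush with the rails. The lowest rung's underside is at z = 227 mm and rungs are spaced 271 mm apart (underside to underside).

The spool is on top of the stool, centred. The ladder is on the floor beside the stool on its −y side.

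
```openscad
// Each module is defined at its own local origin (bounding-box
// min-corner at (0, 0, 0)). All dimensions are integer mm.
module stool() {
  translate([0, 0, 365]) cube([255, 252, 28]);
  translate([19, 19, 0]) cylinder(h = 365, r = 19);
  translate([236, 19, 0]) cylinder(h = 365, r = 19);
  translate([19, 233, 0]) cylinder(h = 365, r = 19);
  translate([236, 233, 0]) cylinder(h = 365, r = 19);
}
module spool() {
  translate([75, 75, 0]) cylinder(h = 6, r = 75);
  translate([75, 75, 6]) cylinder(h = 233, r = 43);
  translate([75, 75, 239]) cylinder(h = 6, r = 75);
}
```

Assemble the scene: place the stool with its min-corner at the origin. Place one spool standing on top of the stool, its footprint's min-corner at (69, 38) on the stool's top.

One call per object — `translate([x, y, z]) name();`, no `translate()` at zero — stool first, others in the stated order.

stool();
translate([69, 38, 393]) spool();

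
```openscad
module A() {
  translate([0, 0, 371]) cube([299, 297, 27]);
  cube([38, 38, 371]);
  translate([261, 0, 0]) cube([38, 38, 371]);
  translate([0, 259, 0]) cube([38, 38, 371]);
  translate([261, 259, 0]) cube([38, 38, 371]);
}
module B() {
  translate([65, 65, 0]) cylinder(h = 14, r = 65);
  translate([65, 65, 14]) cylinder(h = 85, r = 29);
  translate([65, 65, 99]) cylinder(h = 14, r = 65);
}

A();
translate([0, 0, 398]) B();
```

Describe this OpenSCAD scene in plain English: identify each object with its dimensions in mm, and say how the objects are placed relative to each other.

A is a simple wooden stool: a rectangular seat 299 mm (x) by 297 mm (y), 27 mm thick, top face at z = 398 mm, on four square legs, each 38×38 mm in cross-section. The legs rest on z = 0, each flush with a corner of the seat.

B is a spool: two coaxial disc flanges of radius 65 mm and thickness 14 mm, joined by a core cylinder of radius 29 mm and height 85 mm. The lower flange rests on z = 0 and the three cylinders share a vertical axis.

The spool is on top of the stool.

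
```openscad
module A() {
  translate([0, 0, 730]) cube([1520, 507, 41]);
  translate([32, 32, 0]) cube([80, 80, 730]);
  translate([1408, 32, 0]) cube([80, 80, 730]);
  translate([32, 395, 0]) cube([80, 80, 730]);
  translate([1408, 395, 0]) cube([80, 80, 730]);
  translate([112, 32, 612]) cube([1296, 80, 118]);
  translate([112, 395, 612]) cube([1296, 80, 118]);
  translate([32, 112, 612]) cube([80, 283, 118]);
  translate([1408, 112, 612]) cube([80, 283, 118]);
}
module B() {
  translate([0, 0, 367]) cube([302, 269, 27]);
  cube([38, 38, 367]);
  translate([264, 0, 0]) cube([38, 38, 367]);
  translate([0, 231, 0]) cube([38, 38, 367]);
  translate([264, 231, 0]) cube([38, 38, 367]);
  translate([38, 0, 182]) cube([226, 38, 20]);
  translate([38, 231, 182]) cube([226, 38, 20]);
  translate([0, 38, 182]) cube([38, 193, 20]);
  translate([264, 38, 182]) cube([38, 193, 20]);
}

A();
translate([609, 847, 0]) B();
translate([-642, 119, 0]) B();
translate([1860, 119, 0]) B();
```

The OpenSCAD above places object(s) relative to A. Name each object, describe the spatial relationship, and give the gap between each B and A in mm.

A is a table. B is a stool. Three stools sit around the table at the +y, −x, +x sides. The gap between each stool and the table is 340 mm.

Each stool's nearest face is 340 mm from the table's bounding box.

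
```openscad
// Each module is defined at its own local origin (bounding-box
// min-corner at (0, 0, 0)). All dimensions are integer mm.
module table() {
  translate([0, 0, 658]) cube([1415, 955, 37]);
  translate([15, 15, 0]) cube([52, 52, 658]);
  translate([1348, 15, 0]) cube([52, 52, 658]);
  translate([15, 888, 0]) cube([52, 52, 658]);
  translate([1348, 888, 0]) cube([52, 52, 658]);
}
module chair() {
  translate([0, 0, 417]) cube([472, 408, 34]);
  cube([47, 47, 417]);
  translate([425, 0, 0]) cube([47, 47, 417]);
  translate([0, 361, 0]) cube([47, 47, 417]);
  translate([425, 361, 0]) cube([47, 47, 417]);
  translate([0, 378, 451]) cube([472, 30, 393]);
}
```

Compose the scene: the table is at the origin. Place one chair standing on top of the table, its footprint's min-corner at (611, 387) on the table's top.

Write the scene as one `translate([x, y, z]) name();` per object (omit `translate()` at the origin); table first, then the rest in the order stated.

table();
translate([611, 387, 695]) chair();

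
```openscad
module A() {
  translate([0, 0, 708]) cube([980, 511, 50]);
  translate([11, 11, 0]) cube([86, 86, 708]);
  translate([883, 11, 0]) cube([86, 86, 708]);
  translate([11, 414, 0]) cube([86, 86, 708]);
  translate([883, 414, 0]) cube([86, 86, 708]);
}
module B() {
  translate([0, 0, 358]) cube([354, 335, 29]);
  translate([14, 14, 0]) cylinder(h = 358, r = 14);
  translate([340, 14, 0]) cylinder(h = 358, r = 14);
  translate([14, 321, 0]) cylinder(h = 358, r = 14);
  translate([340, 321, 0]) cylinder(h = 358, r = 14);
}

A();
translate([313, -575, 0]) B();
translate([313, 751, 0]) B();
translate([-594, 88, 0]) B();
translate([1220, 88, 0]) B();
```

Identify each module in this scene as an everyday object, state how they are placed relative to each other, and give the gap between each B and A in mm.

Each stool's nearest face is 240 mm from the table's bounding box.

A is a table. B is a stool. Four stools sit around the table at the −y, +y, −x, +x sides. The gap between each stool and the table is 240 mm.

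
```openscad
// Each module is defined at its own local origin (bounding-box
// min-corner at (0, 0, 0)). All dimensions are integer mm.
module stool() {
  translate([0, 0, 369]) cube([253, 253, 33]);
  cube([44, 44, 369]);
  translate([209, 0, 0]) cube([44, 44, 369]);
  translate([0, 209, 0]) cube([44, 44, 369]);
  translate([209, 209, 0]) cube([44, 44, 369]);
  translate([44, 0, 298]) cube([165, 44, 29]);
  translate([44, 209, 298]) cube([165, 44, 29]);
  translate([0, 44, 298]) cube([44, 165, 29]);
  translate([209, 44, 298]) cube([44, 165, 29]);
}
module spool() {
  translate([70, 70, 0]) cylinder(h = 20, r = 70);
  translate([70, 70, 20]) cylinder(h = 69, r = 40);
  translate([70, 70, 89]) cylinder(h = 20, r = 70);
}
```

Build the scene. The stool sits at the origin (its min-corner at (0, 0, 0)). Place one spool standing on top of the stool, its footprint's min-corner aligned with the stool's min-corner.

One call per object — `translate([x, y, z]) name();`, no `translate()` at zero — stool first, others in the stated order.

stool();
translate([0, 0, 402]) spool();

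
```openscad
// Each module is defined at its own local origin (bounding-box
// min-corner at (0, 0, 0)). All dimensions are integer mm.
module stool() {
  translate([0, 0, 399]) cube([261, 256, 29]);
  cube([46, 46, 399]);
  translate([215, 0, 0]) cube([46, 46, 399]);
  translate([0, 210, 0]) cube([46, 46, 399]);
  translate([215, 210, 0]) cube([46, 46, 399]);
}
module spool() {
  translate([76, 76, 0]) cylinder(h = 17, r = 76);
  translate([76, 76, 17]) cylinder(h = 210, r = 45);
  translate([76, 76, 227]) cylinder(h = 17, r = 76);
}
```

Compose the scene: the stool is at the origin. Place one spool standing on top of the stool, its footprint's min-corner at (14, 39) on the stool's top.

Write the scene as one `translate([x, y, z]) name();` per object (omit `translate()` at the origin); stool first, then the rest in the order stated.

stool();
translate([14, 39, 428]) spool();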